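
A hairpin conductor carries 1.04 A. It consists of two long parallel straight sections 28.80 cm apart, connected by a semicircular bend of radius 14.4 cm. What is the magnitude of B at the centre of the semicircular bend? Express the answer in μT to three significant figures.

The semicircular arc contributes B_arc = μ₀I·π/(4πR) = μ₀I/(4R) = 2.27×10⁻⁶ T.
Each semi-infinite lead is at perpendicular distance R = 0.144 m from the centre, with the perpendicular foot at its near end, so it contributes μ₀I/(4πR); both point the same way, together 1.44×10⁻⁶ T.
Arc and leads all point the same direction: B = 2.27×10⁻⁶ + 1.44×10⁻⁶ = 3.71×10⁻⁶ T.

B ≈ 3.71 μT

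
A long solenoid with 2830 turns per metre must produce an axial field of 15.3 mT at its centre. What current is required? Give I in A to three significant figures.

I ≈ 4.30 A

Inside a long solenoid B = μ₀nI with n = 2830 m⁻¹, so I = B/(μ₀n).
I = 1.53×10⁻² / (4π×10⁻⁷ × 2830) = 4.30 A.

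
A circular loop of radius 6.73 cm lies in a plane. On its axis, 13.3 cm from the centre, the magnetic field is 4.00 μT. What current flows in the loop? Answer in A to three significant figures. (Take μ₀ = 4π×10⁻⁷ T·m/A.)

I ≈ 4.65 A

On the axis of a loop, B = μ₀IR²/[2(R²+z²)^(3/2)], so I = 2B(R²+z²)^(3/2)/(μ₀R²).
R² + z² = 0.004529 + 0.01769 = 0.02222 m²; raised to 3/2 gives 3.31×10⁻³ m³.
I = 2 × 4.00×10⁻⁶ × 3.31×10⁻³ / (1.26×10⁻⁶ × 0.004529) = 4.65 A.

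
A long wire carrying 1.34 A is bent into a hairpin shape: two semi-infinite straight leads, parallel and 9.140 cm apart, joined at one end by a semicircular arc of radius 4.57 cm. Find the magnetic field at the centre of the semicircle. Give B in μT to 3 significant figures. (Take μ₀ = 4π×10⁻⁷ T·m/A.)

The semicircular arc contributes B_arc = μ₀I·π/(4πR) = μ₀I/(4R) = 9.21×10⁻⁶ T.
Each semi-infinite lead is at perpendicular distance R = 0.0457 m from the centre, with the perpendicular foot at its near end, so it contributes μ₀I/(4πR); both point the same way, together 5.86×10⁻⁶ T.
Arc and leads all point the same direction: B = 9.21×10⁻⁶ + 5.86×10⁻⁶ = 1.51×10⁻⁵ T.

B ≈ 15.1 μT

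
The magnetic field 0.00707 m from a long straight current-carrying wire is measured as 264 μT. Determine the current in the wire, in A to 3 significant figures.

I ≈ 9.33 A

For a long straight wire B = μ₀I/(2πd), so I = 2πdB/μ₀.
I = 2π × 0.00707 × 2.64×10⁻⁴ / (4π×10⁻⁷) = 9.33 A.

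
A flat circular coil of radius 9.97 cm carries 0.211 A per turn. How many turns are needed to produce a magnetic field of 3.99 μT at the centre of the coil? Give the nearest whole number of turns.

For an N-turn coil, B = Nμ₀I/(2R). A single turn gives B₁ = 1.33×10⁻⁶ T with R = 0.0997 m.
N = B/B₁ = 3.99×10⁻⁶ / 1.33×10⁻⁶ = 3.00.

N = 3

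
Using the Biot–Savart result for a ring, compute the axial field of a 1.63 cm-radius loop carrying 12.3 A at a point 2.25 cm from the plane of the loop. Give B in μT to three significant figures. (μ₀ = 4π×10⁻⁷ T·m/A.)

B ≈ 95.7 μT

On the axis of a circular loop, B = μ₀IR² / [2(R²+z²)^(3/2)].
R² + z² = (0.0163)² + (0.0225)² = 0.0007719 m², and (R²+z²)^(3/2) = 2.14×10⁻⁵ m³.
B = (4π×10⁻⁷ × 12.3 × 0.0002657) / (2 × 2.14×10⁻⁵) = 9.57×10⁻⁵ T.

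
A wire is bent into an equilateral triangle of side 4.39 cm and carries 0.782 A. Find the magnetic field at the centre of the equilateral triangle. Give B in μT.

B ≈ 32.1 μT

Each side is a finite straight segment at perpendicular distance d = a/(2 tan(π/3)) = 0.01267 m from the centre, with end-angles ±π/3.
One side contributes B₁ = (μ₀I/4πd)·2 sin(π/3) = 1.07×10⁻⁵ T.
All 3 sides add in the same direction: B = 3 × 1.07×10⁻⁵ = 3.21×10⁻⁵ T.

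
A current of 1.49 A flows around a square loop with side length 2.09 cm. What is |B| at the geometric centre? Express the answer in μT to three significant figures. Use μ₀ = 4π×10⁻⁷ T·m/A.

B ≈ 80.7 μT

Each side is a finite straight segment at perpendicular distance d = a/(2 tan(π/4)) = 0.01045 m from the centre, with end-angles ±π/4.
One side contributes B₁ = (μ₀I/4πd)·2 sin(π/4) = 2.02×10⁻⁵ T.
All 4 sides add in the same direction: B = 4 × 2.02×10⁻⁵ = 8.07×10⁻⁵ T.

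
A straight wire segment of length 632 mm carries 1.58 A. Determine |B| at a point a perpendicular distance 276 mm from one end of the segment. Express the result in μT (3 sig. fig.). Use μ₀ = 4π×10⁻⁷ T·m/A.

B ≈ 0.525 μT

For a finite straight segment, B = (μ₀I/4πd)(sinθ₁ + sinθ₂), where θ₁, θ₂ are the angles from the perpendicular to each end.
The perpendicular foot is at one end, so the two end-offsets along the wire are 0 and L = 0.632 m.
sinθ₁ = 0/√(0²+0.276²) = 0.0000; sinθ₂ = 0.632/√(0.632²+0.276²) = 0.9164.
B = (4π×10⁻⁷ × 1.58) / (4π × 0.276) × (0.0000 + 0.9164) = 5.25×10⁻⁷ T.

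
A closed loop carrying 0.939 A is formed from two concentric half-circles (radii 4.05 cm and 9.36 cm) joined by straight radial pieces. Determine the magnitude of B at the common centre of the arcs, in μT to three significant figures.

The radial connectors point toward the centre, so dl × r̂ = 0 and they contribute nothing.
Each semicircle gives μ₀I/(4R): inner arc 7.28×10⁻⁶ T, outer arc 3.15×10⁻⁶ T.
The two arcs carry current in opposite angular senses, so their fields oppose: B = |7.28×10⁻⁶ − 3.15×10⁻⁶| = 4.13×10⁻⁶ T.

B ≈ 4.13 μT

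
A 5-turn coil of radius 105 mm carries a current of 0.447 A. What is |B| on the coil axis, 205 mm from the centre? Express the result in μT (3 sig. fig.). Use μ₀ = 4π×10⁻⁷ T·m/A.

For an N-turn flat coil, B = Nμ₀IR²/[2(R²+z²)^(3/2)] with R = 0.105 m, z = 0.205 m.
B = 5 × 2.53×10⁻⁷ T = 1.27×10⁻⁶ T.

B ≈ 1.27 μT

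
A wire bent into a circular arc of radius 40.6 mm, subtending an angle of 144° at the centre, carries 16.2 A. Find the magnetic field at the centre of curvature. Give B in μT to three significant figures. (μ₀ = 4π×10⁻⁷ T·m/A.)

The Biot–Savart field of a circular arc at its centre is B = μ₀Iφ/(4πR), with φ = 2.513 rad.
B = (4π×10⁻⁷ × 16.2 × 2.513) / (4π × 0.0406) = 1.00×10⁻⁴ T.

B ≈ 100 μT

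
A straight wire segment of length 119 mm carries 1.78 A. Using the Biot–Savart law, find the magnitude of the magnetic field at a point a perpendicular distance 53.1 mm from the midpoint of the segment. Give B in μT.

B ≈ 5.00 μT

For a finite straight segment, B = (μ₀I/4πd)(sinθ₁ + sinθ₂), where θ₁, θ₂ are the angles from the perpendicular to each end.
The perpendicular from the point meets the wire at its midpoint, so each end is L/2 = 0.0595 m away along the wire.
sinθ₁ = 0.0595/√(0.0595²+0.0531²) = 0.7461; sinθ₂ = 0.0595/√(0.0595²+0.0531²) = 0.7461.
B = (4π×10⁻⁷ × 1.78) / (4π × 0.0531) × (0.7461 + 0.7461) = 5.00×10⁻⁶ T.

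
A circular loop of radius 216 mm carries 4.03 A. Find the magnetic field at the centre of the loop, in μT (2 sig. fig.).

B ≈ 12 μT

At the centre of a circular loop the Biot–Savart law gives B = μ₀I/(2R).
B = (4π×10⁻⁷ × 4.03) / (2 × 0.216) = 1.17×10⁻⁵ T.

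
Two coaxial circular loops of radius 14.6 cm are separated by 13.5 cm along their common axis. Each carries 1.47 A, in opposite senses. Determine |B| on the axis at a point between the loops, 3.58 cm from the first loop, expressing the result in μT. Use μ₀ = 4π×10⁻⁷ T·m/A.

B ≈ 2.22 μT

Each loop contributes B = μ₀IR²/[2(R²+z²)^(3/2)] on the axis, with z measured from that loop.
Loop 1 (z = 0.0358 m): B₁ = 5.80×10⁻⁶ T. Loop 2 (z = 0.0992 m): B₂ = 3.58×10⁻⁶ T.
The fields oppose: B = |B₁ − B₂| = 2.22×10⁻⁶ T.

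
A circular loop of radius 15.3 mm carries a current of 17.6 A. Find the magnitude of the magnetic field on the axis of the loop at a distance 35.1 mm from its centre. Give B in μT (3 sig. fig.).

B ≈ 46.1 μT

On the axis of a circular loop, B = μ₀IR² / [2(R²+z²)^(3/2)].
R² + z² = (0.0153)² + (0.0351)² = 0.001466 m², and (R²+z²)^(3/2) = 5.61×10⁻⁵ m³.
B = (4π×10⁻⁷ × 17.6 × 0.0002341) / (2 × 5.61×10⁻⁵) = 4.61×10⁻⁵ T.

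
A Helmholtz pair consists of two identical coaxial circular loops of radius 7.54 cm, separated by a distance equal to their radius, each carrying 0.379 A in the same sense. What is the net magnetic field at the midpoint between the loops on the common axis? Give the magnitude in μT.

Each loop contributes B = μ₀IR²/[2(R²+z²)^(3/2)] on the axis, with z measured from that loop.
Loop 1 (z = 0.0377 m): B₁ = 2.26×10⁻⁶ T. Loop 2 (z = 0.0377 m): B₂ = 2.26×10⁻⁶ T.
The fields add: B = B₁ + B₂ = 4.52×10⁻⁶ T.

B ≈ 4.52 μT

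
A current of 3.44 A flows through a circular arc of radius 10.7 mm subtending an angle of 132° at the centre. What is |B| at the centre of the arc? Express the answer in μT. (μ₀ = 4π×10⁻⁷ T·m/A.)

The Biot–Savart field of a circular arc at its centre is B = μ₀Iφ/(4πR), with φ = 2.304 rad.
B = (4π×10⁻⁷ × 3.44 × 2.304) / (4π × 0.0107) = 7.41×10⁻⁵ T.

B ≈ 74.1 μT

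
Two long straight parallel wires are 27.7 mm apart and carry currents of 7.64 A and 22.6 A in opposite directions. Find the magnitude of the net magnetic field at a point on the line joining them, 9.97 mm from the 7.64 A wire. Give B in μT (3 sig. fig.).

B ≈ 408 μT

Each long wire gives B = μ₀I/(2πd). Distances are d₁ = 0.00997 m and d₂ = 0.01773 m.
B₁ = 1.53×10⁻⁴ T, B₂ = 2.55×10⁻⁴ T.
Between antiparallel currents both contributions point the same way, so they add. B = B₁ + B₂ = 1.53×10⁻⁴ + 2.55×10⁻⁴ = 4.08×10⁻⁴ T.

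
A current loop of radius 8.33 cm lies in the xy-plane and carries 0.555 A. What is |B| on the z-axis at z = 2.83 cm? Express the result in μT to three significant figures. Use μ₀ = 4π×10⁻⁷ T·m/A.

B ≈ 3.55 μT

On the axis of a circular loop, B = μ₀IR² / [2(R²+z²)^(3/2)].
R² + z² = (0.0833)² + (0.0283)² = 0.00774 m², and (R²+z²)^(3/2) = 6.81×10⁻⁴ m³.
B = (4π×10⁻⁷ × 0.555 × 0.006939) / (2 × 6.81×10⁻⁴) = 3.55×10⁻⁶ T.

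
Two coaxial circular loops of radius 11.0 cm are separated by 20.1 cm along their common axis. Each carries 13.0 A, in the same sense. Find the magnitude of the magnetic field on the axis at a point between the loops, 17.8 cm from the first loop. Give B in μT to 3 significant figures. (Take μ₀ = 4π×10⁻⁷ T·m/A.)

Each loop contributes B = μ₀IR²/[2(R²+z²)^(3/2)] on the axis, with z measured from that loop.
Loop 1 (z = 0.178 m): B₁ = 1.08×10⁻⁵ T. Loop 2 (z = 0.023 m): B₂ = 6.96×10⁻⁵ T.
The fields add: B = B₁ + B₂ = 8.04×10⁻⁵ T.

B ≈ 80.4 μT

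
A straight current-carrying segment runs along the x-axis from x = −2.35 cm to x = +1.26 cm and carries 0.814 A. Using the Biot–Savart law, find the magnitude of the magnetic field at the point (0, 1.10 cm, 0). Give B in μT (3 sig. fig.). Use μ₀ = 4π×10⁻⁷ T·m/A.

For a finite straight segment, B = (μ₀I/4πd)(sinθ₁ + sinθ₂), where θ₁, θ₂ are the angles from the perpendicular to each end.
The perpendicular distance is d = 0.011 m; the end-offsets along the wire are a = 0.0235 m and b = 0.0126 m.
sinθ₁ = 0.0235/√(0.0235²+0.011²) = 0.9057; sinθ₂ = 0.0126/√(0.0126²+0.011²) = 0.7533.
B = (4π×10⁻⁷ × 0.814) / (4π × 0.011) × (0.9057 + 0.7533) = 1.23×10⁻⁵ T.

B ≈ 12.3 μT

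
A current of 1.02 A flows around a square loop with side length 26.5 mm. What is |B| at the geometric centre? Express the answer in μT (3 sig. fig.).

B ≈ 43.5 μT

Each side is a finite straight segment at perpendicular distance d = a/(2 tan(π/4)) = 0.01325 m from the centre, with end-angles ±π/4.
One side contributes B₁ = (μ₀I/4πd)·2 sin(π/4) = 1.09×10⁻⁵ T.
All 4 sides add in the same direction: B = 4 × 1.09×10⁻⁵ = 4.35×10⁻⁵ T.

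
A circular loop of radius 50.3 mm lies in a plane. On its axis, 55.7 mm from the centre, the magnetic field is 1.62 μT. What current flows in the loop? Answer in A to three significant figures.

On the axis of a loop, B = μ₀IR²/[2(R²+z²)^(3/2)], so I = 2B(R²+z²)^(3/2)/(μ₀R²).
R² + z² = 0.00253 + 0.003102 = 0.005633 m²; raised to 3/2 gives 4.23×10⁻⁴ m³.
I = 2 × 1.62×10⁻⁶ × 4.23×10⁻⁴ / (1.26×10⁻⁶ × 0.00253) = 0.431 A.

I ≈ 0.431 A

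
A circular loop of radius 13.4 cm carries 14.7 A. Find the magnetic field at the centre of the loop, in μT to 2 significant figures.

At the centre of a circular loop the Biot–Savart law gives B = μ₀I/(2R).
B = (4π×10⁻⁷ × 14.7) / (2 × 0.134) = 6.89×10⁻⁵ T.

B ≈ 69 μT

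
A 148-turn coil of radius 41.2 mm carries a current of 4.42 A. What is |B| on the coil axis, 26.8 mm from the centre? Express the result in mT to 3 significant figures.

For an N-turn flat coil, B = Nμ₀IR²/[2(R²+z²)^(3/2)] with R = 0.0412 m, z = 0.0268 m.
B = 148 × 3.97×10⁻⁵ T = 5.88×10⁻³ T.

B ≈ 5.88 mT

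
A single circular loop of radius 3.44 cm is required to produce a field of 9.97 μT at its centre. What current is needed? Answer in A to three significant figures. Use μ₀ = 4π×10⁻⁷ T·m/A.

I ≈ 0.546 A

At the centre of a circular loop B = μ₀I/(2R), so I = 2RB/μ₀.
With R = 0.0344 m, I = 2 × 0.0344 × 9.97×10⁻⁶ / (4π×10⁻⁷) = 0.546 A.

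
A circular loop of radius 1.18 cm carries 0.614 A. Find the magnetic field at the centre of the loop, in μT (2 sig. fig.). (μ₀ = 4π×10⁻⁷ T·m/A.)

At the centre of a circular loop the Biot–Savart law gives B = μ₀I/(2R).
B = (4π×10⁻⁷ × 0.614) / (2 × 0.0118) = 3.27×10⁻⁵ T.

B ≈ 33 μT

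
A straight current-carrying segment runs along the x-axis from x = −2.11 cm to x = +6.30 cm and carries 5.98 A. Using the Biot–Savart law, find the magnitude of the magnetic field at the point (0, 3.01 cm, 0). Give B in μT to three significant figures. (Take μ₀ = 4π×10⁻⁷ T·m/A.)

B ≈ 29.3 μT

For a finite straight segment, B = (μ₀I/4πd)(sinθ₁ + sinθ₂), where θ₁, θ₂ are the angles from the perpendicular to each end.
The perpendicular distance is d = 0.0301 m; the end-offsets along the wire are a = 0.0211 m and b = 0.063 m.
sinθ₁ = 0.0211/√(0.0211²+0.0301²) = 0.5740; sinθ₂ = 0.063/√(0.063²+0.0301²) = 0.9023.
B = (4π×10⁻⁷ × 5.98) / (4π × 0.0301) × (0.5740 + 0.9023) = 2.93×10⁻⁵ T.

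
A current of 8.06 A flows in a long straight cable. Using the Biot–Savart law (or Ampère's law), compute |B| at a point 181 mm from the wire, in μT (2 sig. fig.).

For an infinitely long straight wire, B = μ₀I/(2πd).
B = (4π×10⁻⁷ × 8.06) / (2π × 0.181) = 8.91×10⁻⁶ T.

B ≈ 8.9 μT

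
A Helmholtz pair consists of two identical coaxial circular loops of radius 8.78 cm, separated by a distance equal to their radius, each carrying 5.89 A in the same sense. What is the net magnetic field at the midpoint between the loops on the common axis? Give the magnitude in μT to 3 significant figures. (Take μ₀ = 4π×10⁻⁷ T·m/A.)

B ≈ 60.3 μT

Each loop contributes B = μ₀IR²/[2(R²+z²)^(3/2)] on the axis, with z measured from that loop.
Loop 1 (z = 0.0439 m): B₁ = 3.02×10⁻⁵ T. Loop 2 (z = 0.0439 m): B₂ = 3.02×10⁻⁵ T.
The fields add: B = B₁ + B₂ = 6.03×10⁻⁵ T.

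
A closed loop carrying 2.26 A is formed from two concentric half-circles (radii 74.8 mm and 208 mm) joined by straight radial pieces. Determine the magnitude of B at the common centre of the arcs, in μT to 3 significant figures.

B ≈ 6.08 μT

The radial connectors point toward the centre, so dl × r̂ = 0 and they contribute nothing.
Each semicircle gives μ₀I/(4R): inner arc 9.49×10⁻⁶ T, outer arc 3.41×10⁻⁶ T.
The two arcs carry current in opposite angular senses, so their fields oppose: B = |9.49×10⁻⁶ − 3.41×10⁻⁶| = 6.08×10⁻⁶ T.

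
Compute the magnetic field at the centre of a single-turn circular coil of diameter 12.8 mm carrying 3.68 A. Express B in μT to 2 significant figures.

At the centre of a circular loop the Biot–Savart law gives B = μ₀I/(2R) (so R = 0.0064 m).
B = (4π×10⁻⁷ × 3.68) / (2 × 0.0064) = 3.61×10⁻⁴ T.

B ≈ 360 μT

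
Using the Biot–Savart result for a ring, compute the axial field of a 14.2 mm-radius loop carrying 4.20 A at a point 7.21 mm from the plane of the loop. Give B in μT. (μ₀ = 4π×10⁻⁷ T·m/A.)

On the axis of a circular loop, B = μ₀IR² / [2(R²+z²)^(3/2)].
R² + z² = (0.0142)² + (0.00721)² = 0.0002536 m², and (R²+z²)^(3/2) = 4.04×10⁻⁶ m³.
B = (4π×10⁻⁷ × 4.20 × 0.0002016) / (2 × 4.04×10⁻⁶) = 1.32×10⁻⁴ T.

B ≈ 132 μT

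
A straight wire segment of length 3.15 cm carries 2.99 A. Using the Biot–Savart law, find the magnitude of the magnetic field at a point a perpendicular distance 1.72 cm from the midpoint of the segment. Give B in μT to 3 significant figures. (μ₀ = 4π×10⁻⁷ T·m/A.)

For a finite straight segment, B = (μ₀I/4πd)(sinθ₁ + sinθ₂), where θ₁, θ₂ are the angles from the perpendicular to each end.
The perpendicular from the point meets the wire at its midpoint, so each end is L/2 = 0.01575 m away along the wire.
sinθ₁ = 0.01575/√(0.01575²+0.0172²) = 0.6753; sinθ₂ = 0.01575/√(0.01575²+0.0172²) = 0.6753.
B = (4π×10⁻⁷ × 2.99) / (4π × 0.0172) × (0.6753 + 0.6753) = 2.35×10⁻⁵ T.

B ≈ 23.5 μT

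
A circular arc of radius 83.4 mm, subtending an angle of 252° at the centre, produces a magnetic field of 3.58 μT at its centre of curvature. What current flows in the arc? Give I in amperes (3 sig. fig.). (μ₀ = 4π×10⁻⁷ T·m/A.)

I ≈ 0.679 A

For a circular arc, B = μ₀Iφ/(4πR) with φ in radians; here φ = 4.398 rad.
So I = 4πRB/(μ₀φ) = 4π × 0.0834 × 3.58×10⁻⁶ / (4π×10⁻⁷ × 4.398) = 0.679 A.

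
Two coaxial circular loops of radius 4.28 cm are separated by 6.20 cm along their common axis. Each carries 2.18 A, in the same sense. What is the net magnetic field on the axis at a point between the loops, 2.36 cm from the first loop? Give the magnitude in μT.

B ≈ 34.7 μT

Each loop contributes B = μ₀IR²/[2(R²+z²)^(3/2)] on the axis, with z measured from that loop.
Loop 1 (z = 0.0236 m): B₁ = 2.15×10⁻⁵ T. Loop 2 (z = 0.0384 m): B₂ = 1.32×10⁻⁵ T.
The fields add: B = B₁ + B₂ = 3.47×10⁻⁵ T.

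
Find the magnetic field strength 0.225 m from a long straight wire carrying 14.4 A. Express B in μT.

For an infinitely long straight wire, B = μ₀I/(2πd).
B = (4π×10⁻⁷ × 14.4) / (2π × 0.225) = 1.28×10⁻⁵ T.

B ≈ 12.8 μT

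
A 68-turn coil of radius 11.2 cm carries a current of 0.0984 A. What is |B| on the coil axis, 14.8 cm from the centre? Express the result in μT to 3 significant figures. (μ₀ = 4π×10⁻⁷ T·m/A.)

B ≈ 8.25 μT

For an N-turn flat coil, B = Nμ₀IR²/[2(R²+z²)^(3/2)] with R = 0.112 m, z = 0.148 m.
B = 68 × 1.21×10⁻⁷ T = 8.25×10⁻⁶ T.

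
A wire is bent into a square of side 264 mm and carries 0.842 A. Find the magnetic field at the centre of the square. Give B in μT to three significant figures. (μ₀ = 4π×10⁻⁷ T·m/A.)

Each side is a finite straight segment at perpendicular distance d = a/(2 tan(π/4)) = 0.132 m from the centre, with end-angles ±π/4.
One side contributes B₁ = (μ₀I/4πd)·2 sin(π/4) = 9.02×10⁻⁷ T.
All 4 sides add in the same direction: B = 4 × 9.02×10⁻⁷ = 3.61×10⁻⁶ T.

B ≈ 3.61 μT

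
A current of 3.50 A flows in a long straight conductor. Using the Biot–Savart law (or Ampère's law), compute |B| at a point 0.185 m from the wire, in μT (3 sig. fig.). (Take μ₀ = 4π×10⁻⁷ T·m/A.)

For an infinitely long straight wire, B = μ₀I/(2πd).
B = (4π×10⁻⁷ × 3.50) / (2π × 0.185) = 3.78×10⁻⁶ T.

B ≈ 3.78 μT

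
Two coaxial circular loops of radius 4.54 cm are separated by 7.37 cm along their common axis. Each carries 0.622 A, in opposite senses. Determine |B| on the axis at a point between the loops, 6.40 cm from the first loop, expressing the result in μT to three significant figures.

B ≈ 6.38 μT

Each loop contributes B = μ₀IR²/[2(R²+z²)^(3/2)] on the axis, with z measured from that loop.
Loop 1 (z = 0.064 m): B₁ = 1.67×10⁻⁶ T. Loop 2 (z = 0.0097 m): B₂ = 8.05×10⁻⁶ T.
The fields oppose: B = |B₁ − B₂| = 6.38×10⁻⁶ T.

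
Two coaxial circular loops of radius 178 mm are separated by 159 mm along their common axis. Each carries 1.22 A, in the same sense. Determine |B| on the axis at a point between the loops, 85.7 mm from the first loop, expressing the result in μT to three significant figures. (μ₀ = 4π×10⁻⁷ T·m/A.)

Each loop contributes B = μ₀IR²/[2(R²+z²)^(3/2)] on the axis, with z measured from that loop.
Loop 1 (z = 0.0857 m): B₁ = 3.15×10⁻⁶ T. Loop 2 (z = 0.0733 m): B₂ = 3.40×10⁻⁶ T.
The fields add: B = B₁ + B₂ = 6.55×10⁻⁶ T.

B ≈ 6.55 μT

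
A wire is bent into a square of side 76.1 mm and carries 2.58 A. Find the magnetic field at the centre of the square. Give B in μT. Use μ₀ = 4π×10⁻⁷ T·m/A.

Each side is a finite straight segment at perpendicular distance d = a/(2 tan(π/4)) = 0.03805 m from the centre, with end-angles ±π/4.
One side contributes B₁ = (μ₀I/4πd)·2 sin(π/4) = 9.59×10⁻⁶ T.
All 4 sides add in the same direction: B = 4 × 9.59×10⁻⁶ = 3.84×10⁻⁵ T.

B ≈ 38.4 μT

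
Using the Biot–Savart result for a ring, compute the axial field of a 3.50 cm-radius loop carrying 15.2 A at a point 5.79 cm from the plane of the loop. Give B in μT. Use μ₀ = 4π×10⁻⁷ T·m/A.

On the axis of a circular loop, B = μ₀IR² / [2(R²+z²)^(3/2)].
R² + z² = (0.035)² + (0.0579)² = 0.004577 m², and (R²+z²)^(3/2) = 3.10×10⁻⁴ m³.
B = (4π×10⁻⁷ × 15.2 × 0.001225) / (2 × 3.10×10⁻⁴) = 3.78×10⁻⁵ T.

B ≈ 37.8 μT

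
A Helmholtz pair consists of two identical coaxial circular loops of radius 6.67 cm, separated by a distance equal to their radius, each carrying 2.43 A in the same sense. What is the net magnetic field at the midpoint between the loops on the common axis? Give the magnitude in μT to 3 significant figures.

Each loop contributes B = μ₀IR²/[2(R²+z²)^(3/2)] on the axis, with z measured from that loop.
Loop 1 (z = 0.03335 m): B₁ = 1.64×10⁻⁵ T. Loop 2 (z = 0.03335 m): B₂ = 1.64×10⁻⁵ T.
The fields add: B = B₁ + B₂ = 3.28×10⁻⁵ T.

B ≈ 32.8 μT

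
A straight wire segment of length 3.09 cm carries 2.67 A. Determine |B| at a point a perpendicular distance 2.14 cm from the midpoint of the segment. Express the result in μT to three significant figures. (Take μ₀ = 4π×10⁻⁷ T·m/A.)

B ≈ 14.6 μT

For a finite straight segment, B = (μ₀I/4πd)(sinθ₁ + sinθ₂), where θ₁, θ₂ are the angles from the perpendicular to each end.
The perpendicular from the point meets the wire at its midpoint, so each end is L/2 = 0.01545 m away along the wire.
sinθ₁ = 0.01545/√(0.01545²+0.0214²) = 0.5854; sinθ₂ = 0.01545/√(0.01545²+0.0214²) = 0.5854.
B = (4π×10⁻⁷ × 2.67) / (4π × 0.0214) × (0.5854 + 0.5854) = 1.46×10⁻⁵ T.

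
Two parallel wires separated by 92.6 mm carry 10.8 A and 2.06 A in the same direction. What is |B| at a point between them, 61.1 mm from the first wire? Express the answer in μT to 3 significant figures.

Each long wire gives B = μ₀I/(2πd). Distances are d₁ = 0.0611 m and d₂ = 0.0315 m.
B₁ = 3.54×10⁻⁵ T, B₂ = 1.31×10⁻⁵ T.
Between parallel currents the two contributions point in opposite directions, so they subtract. B = |B₁ − B₂| = |3.54×10⁻⁵ − 1.31×10⁻⁵| = 2.23×10⁻⁵ T.

B ≈ 22.3 μT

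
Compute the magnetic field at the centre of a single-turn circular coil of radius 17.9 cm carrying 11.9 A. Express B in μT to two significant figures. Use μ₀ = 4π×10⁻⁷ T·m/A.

At the centre of a circular loop the Biot–Savart law gives B = μ₀I/(2R).
B = (4π×10⁻⁷ × 11.9) / (2 × 0.179) = 4.18×10⁻⁵ T.

B ≈ 42 μT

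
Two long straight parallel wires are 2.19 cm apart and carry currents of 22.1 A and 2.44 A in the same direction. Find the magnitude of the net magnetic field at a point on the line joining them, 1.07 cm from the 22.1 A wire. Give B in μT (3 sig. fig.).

Each long wire gives B = μ₀I/(2πd). Distances are d₁ = 0.0107 m and d₂ = 0.0112 m.
B₁ = 4.13×10⁻⁴ T, B₂ = 4.36×10⁻⁵ T.
Between parallel currents the two contributions point in opposite directions, so they subtract. B = |B₁ − B₂| = |4.13×10⁻⁴ − 4.36×10⁻⁵| = 3.70×10⁻⁴ T.

B ≈ 370 μT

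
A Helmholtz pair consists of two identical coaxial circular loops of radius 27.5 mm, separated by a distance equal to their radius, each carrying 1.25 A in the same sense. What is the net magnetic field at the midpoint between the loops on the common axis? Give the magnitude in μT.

Each loop contributes B = μ₀IR²/[2(R²+z²)^(3/2)] on the axis, with z measured from that loop.
Loop 1 (z = 0.01375 m): B₁ = 2.04×10⁻⁵ T. Loop 2 (z = 0.01375 m): B₂ = 2.04×10⁻⁵ T.
The fields add: B = B₁ + B₂ = 4.09×10⁻⁵ T.

B ≈ 40.9 μT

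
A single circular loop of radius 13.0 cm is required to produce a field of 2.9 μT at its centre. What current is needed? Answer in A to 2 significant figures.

I ≈ 0.60 A

At the centre of a circular loop B = μ₀I/(2R), so I = 2RB/μ₀.
With R = 0.13 m, I = 2 × 0.13 × 2.90×10⁻⁶ / (4π×10⁻⁷) = 0.600 A.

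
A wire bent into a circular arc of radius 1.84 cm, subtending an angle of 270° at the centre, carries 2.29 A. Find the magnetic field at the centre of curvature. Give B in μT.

B ≈ 58.6 μT

The Biot–Savart field of a circular arc at its centre is B = μ₀Iφ/(4πR), with φ = 4.712 rad.
B = (4π×10⁻⁷ × 2.29 × 4.712) / (4π × 0.0184) = 5.86×10⁻⁵ T.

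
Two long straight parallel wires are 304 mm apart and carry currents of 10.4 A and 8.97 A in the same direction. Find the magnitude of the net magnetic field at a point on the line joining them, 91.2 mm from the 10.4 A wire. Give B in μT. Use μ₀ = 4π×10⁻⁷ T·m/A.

B ≈ 14.4 μT

Each long wire gives B = μ₀I/(2πd). Distances are d₁ = 0.0912 m and d₂ = 0.2128 m.
B₁ = 2.28×10⁻⁵ T, B₂ = 8.43×10⁻⁶ T.
Between parallel currents the two contributions point in opposite directions, so they subtract. B = |B₁ − B₂| = |2.28×10⁻⁵ − 8.43×10⁻⁶| = 1.44×10⁻⁵ T.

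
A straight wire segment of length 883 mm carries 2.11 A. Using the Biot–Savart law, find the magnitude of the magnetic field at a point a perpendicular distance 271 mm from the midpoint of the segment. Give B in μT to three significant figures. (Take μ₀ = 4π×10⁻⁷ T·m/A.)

B ≈ 1.33 μT

For a finite straight segment, B = (μ₀I/4πd)(sinθ₁ + sinθ₂), where θ₁, θ₂ are the angles from the perpendicular to each end.
The perpendicular from the point meets the wire at its midpoint, so each end is L/2 = 0.4415 m away along the wire.
sinθ₁ = 0.4415/√(0.4415²+0.271²) = 0.8523; sinθ₂ = 0.4415/√(0.4415²+0.271²) = 0.8523.
B = (4π×10⁻⁷ × 2.11) / (4π × 0.271) × (0.8523 + 0.8523) = 1.33×10⁻⁶ T.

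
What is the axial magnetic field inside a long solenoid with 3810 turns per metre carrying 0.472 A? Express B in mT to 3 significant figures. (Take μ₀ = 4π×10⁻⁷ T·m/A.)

B ≈ 2.26 mT

Inside a long solenoid, B = μ₀nI with n = 3810 turns/m.
B = 4π×10⁻⁷ × 3810 × 0.472 = 2.26×10⁻³ T.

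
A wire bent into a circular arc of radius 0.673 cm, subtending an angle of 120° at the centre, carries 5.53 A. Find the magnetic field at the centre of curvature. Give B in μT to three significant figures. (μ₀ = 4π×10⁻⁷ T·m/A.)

The Biot–Savart field of a circular arc at its centre is B = μ₀Iφ/(4πR), with φ = 2.094 rad.
B = (4π×10⁻⁷ × 5.53 × 2.094) / (4π × 0.00673) = 1.72×10⁻⁴ T.

B ≈ 172 μT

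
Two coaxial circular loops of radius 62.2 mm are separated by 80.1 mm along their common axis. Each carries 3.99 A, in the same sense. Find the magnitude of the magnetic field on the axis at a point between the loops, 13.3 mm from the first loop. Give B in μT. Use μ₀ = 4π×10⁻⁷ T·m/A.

B ≈ 50.4 μT

Each loop contributes B = μ₀IR²/[2(R²+z²)^(3/2)] on the axis, with z measured from that loop.
Loop 1 (z = 0.0133 m): B₁ = 3.77×10⁻⁵ T. Loop 2 (z = 0.0668 m): B₂ = 1.28×10⁻⁵ T.
The fields add: B = B₁ + B₂ = 5.04×10⁻⁵ T.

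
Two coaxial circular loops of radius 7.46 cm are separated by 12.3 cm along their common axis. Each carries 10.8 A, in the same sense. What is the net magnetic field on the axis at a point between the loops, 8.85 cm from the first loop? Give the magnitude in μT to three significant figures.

Each loop contributes B = μ₀IR²/[2(R²+z²)^(3/2)] on the axis, with z measured from that loop.
Loop 1 (z = 0.0885 m): B₁ = 2.44×10⁻⁵ T. Loop 2 (z = 0.0345 m): B₂ = 6.80×10⁻⁵ T.
The fields add: B = B₁ + B₂ = 9.24×10⁻⁵ T.

B ≈ 92.4 μT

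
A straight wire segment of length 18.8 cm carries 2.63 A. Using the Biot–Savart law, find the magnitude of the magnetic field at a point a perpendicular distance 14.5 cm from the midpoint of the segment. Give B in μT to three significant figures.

For a finite straight segment, B = (μ₀I/4πd)(sinθ₁ + sinθ₂), where θ₁, θ₂ are the angles from the perpendicular to each end.
The perpendicular from the point meets the wire at its midpoint, so each end is L/2 = 0.094 m away along the wire.
sinθ₁ = 0.094/√(0.094²+0.145²) = 0.5440; sinθ₂ = 0.094/√(0.094²+0.145²) = 0.5440.
B = (4π×10⁻⁷ × 2.63) / (4π × 0.145) × (0.5440 + 0.5440) = 1.97×10⁻⁶ T.

B ≈ 1.97 μT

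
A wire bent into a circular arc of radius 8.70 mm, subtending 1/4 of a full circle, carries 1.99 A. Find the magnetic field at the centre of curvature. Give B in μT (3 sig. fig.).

B ≈ 35.9 μT

The Biot–Savart field of a circular arc at its centre is B = μ₀Iφ/(4πR), with φ = 1.571 rad.
B = (4π×10⁻⁷ × 1.99 × 1.571) / (4π × 0.0087) = 3.59×10⁻⁵ T.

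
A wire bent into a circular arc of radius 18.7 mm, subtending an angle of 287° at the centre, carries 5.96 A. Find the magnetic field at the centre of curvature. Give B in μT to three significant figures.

The Biot–Savart field of a circular arc at its centre is B = μ₀Iφ/(4πR), with φ = 5.009 rad.
B = (4π×10⁻⁷ × 5.96 × 5.009) / (4π × 0.0187) = 1.60×10⁻⁴ T.

B ≈ 160 μT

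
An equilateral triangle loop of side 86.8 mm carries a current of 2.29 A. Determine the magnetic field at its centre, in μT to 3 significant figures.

B ≈ 47.5 μT

Each side is a finite straight segment at perpendicular distance d = a/(2 tan(π/3)) = 0.02506 m from the centre, with end-angles ±π/3.
One side contributes B₁ = (μ₀I/4πd)·2 sin(π/3) = 1.58×10⁻⁵ T.
All 3 sides add in the same direction: B = 3 × 1.58×10⁻⁵ = 4.75×10⁻⁵ T.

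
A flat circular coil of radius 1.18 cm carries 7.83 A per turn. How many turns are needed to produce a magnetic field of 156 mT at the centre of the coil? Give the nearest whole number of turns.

For an N-turn coil, B = Nμ₀I/(2R). A single turn gives B₁ = 4.17×10⁻⁴ T with R = 0.0118 m.
N = B/B₁ = 0.156 / 4.17×10⁻⁴ = 374.17.

N = 374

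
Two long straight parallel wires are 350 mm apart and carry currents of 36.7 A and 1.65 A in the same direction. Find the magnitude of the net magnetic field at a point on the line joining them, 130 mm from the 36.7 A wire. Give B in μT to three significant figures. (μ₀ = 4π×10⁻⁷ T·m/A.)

B ≈ 55.0 μT

Each long wire gives B = μ₀I/(2πd). Distances are d₁ = 0.13 m and d₂ = 0.22 m.
B₁ = 5.65×10⁻⁵ T, B₂ = 1.50×10⁻⁶ T.
Between parallel currents the two contributions point in opposite directions, so they subtract. B = |B₁ − B₂| = |5.65×10⁻⁵ − 1.50×10⁻⁶| = 5.50×10⁻⁵ T.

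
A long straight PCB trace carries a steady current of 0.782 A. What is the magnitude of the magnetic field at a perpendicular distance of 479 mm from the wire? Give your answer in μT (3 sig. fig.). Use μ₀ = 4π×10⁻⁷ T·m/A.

For an infinitely long straight wire, B = μ₀I/(2πd).
B = (4π×10⁻⁷ × 0.782) / (2π × 0.479) = 3.27×10⁻⁷ T.

B ≈ 0.327 μT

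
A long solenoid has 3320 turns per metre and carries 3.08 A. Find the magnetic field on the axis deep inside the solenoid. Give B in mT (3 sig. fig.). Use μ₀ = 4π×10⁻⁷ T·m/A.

B ≈ 12.8 mT

Inside a long solenoid, B = μ₀nI with n = 3320 turns/m.
B = 4π×10⁻⁷ × 3320 × 3.08 = 1.28×10⁻² T.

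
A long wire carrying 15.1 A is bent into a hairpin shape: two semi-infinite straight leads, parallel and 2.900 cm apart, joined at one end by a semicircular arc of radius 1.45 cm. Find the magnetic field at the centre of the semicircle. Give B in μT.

The semicircular arc contributes B_arc = μ₀I·π/(4πR) = μ₀I/(4R) = 3.27×10⁻⁴ T.
Each semi-infinite lead is at perpendicular distance R = 0.0145 m from the centre, with the perpendicular foot at its near end, so it contributes μ₀I/(4πR); both point the same way, together 2.08×10⁻⁴ T.
Arc and leads all point the same direction: B = 3.27×10⁻⁴ + 2.08×10⁻⁴ = 5.35×10⁻⁴ T.

B ≈ 535 μT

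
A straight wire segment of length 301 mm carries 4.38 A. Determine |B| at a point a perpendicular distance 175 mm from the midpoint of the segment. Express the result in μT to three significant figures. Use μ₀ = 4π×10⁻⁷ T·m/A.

For a finite straight segment, B = (μ₀I/4πd)(sinθ₁ + sinθ₂), where θ₁, θ₂ are the angles from the perpendicular to each end.
The perpendicular from the point meets the wire at its midpoint, so each end is L/2 = 0.1505 m away along the wire.
sinθ₁ = 0.1505/√(0.1505²+0.175²) = 0.6520; sinθ₂ = 0.1505/√(0.1505²+0.175²) = 0.6520.
B = (4π×10⁻⁷ × 4.38) / (4π × 0.175) × (0.6520 + 0.6520) = 3.26×10⁻⁶ T.

B ≈ 3.26 μT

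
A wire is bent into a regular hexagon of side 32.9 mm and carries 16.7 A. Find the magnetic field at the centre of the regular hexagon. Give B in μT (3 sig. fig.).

Each side is a finite straight segment at perpendicular distance d = a/(2 tan(π/6)) = 0.02849 m from the centre, with end-angles ±π/6.
One side contributes B₁ = (μ₀I/4πd)·2 sin(π/6) = 5.86×10⁻⁵ T.
All 6 sides add in the same direction: B = 6 × 5.86×10⁻⁵ = 3.52×10⁻⁴ T.

B ≈ 352 μT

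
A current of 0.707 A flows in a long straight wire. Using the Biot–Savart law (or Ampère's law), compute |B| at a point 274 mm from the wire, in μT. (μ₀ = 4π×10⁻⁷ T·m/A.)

B ≈ 0.516 μT

For an infinitely long straight wire, B = μ₀I/(2πd).
B = (4π×10⁻⁷ × 0.707) / (2π × 0.274) = 5.16×10⁻⁷ T.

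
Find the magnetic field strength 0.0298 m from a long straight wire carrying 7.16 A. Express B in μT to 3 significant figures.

For an infinitely long straight wire, B = μ₀I/(2πd).
B = (4π×10⁻⁷ × 7.16) / (2π × 0.0298) = 4.81×10⁻⁵ T.

B ≈ 48.1 μT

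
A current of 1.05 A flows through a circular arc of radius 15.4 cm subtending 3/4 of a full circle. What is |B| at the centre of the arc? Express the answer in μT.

B ≈ 3.21 μT

The Biot–Savart field of a circular arc at its centre is B = μ₀Iφ/(4πR), with φ = 4.712 rad.
B = (4π×10⁻⁷ × 1.05 × 4.712) / (4π × 0.154) = 3.21×10⁻⁶ T.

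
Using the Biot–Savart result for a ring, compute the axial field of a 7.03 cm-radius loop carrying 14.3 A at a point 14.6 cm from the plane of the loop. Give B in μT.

B ≈ 10.4 μT

On the axis of a circular loop, B = μ₀IR² / [2(R²+z²)^(3/2)].
R² + z² = (0.0703)² + (0.146)² = 0.02626 m², and (R²+z²)^(3/2) = 4.25×10⁻³ m³.
B = (4π×10⁻⁷ × 14.3 × 0.004942) / (2 × 4.25×10⁻³) = 1.04×10⁻⁵ T.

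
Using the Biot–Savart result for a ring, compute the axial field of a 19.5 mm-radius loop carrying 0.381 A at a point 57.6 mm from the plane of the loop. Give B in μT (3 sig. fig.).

B ≈ 0.405 μT

On the axis of a circular loop, B = μ₀IR² / [2(R²+z²)^(3/2)].
R² + z² = (0.0195)² + (0.0576)² = 0.003698 m², and (R²+z²)^(3/2) = 2.25×10⁻⁴ m³.
B = (4π×10⁻⁷ × 0.381 × 0.0003802) / (2 × 2.25×10⁻⁴) = 4.05×10⁻⁷ T.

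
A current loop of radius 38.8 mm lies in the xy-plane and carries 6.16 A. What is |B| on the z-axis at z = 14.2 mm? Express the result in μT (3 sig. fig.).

B ≈ 82.6 μT

On the axis of a circular loop, B = μ₀IR² / [2(R²+z²)^(3/2)].
R² + z² = (0.0388)² + (0.0142)² = 0.001707 m², and (R²+z²)^(3/2) = 7.05×10⁻⁵ m³.
B = (4π×10⁻⁷ × 6.16 × 0.001505) / (2 × 7.05×10⁻⁵) = 8.26×10⁻⁵ T.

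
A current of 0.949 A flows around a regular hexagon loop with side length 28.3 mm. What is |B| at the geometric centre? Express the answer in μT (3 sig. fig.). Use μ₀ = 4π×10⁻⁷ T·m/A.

B ≈ 23.2 μT

Each side is a finite straight segment at perpendicular distance d = a/(2 tan(π/6)) = 0.02451 m from the centre, with end-angles ±π/6.
One side contributes B₁ = (μ₀I/4πd)·2 sin(π/6) = 3.87×10⁻⁶ T.
All 6 sides add in the same direction: B = 6 × 3.87×10⁻⁶ = 2.32×10⁻⁵ T.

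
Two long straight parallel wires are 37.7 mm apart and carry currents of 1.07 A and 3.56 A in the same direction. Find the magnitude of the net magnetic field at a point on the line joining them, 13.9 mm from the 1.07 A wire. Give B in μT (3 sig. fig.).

Each long wire gives B = μ₀I/(2πd). Distances are d₁ = 0.0139 m and d₂ = 0.0238 m.
B₁ = 1.54×10⁻⁵ T, B₂ = 2.99×10⁻⁵ T.
Between parallel currents the two contributions point in opposite directions, so they subtract. B = |B₁ − B₂| = |1.54×10⁻⁵ − 2.99×10⁻⁵| = 1.45×10⁻⁵ T.

B ≈ 14.5 μT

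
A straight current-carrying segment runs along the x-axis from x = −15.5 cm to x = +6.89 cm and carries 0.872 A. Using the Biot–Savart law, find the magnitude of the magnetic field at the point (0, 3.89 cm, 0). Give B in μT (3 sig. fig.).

B ≈ 4.13 μT

For a finite straight segment, B = (μ₀I/4πd)(sinθ₁ + sinθ₂), where θ₁, θ₂ are the angles from the perpendicular to each end.
The perpendicular distance is d = 0.0389 m; the end-offsets along the wire are a = 0.155 m and b = 0.0689 m.
sinθ₁ = 0.155/√(0.155²+0.0389²) = 0.9699; sinθ₂ = 0.0689/√(0.0689²+0.0389²) = 0.8708.
B = (4π×10⁻⁷ × 0.872) / (4π × 0.0389) × (0.9699 + 0.8708) = 4.13×10⁻⁶ T.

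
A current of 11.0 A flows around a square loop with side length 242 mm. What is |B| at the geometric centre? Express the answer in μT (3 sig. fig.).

B ≈ 51.4 μT

Each side is a finite straight segment at perpendicular distance d = a/(2 tan(π/4)) = 0.121 m from the centre, with end-angles ±π/4.
One side contributes B₁ = (μ₀I/4πd)·2 sin(π/4) = 1.29×10⁻⁵ T.
All 4 sides add in the same direction: B = 4 × 1.29×10⁻⁵ = 5.14×10⁻⁵ T.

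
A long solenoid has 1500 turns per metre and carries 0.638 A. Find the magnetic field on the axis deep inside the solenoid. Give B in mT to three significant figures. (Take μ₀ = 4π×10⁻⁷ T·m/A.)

B ≈ 1.20 mT

Inside a long solenoid, B = μ₀nI with n = 1500 turns/m.
B = 4π×10⁻⁷ × 1500 × 0.638 = 1.20×10⁻³ T.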